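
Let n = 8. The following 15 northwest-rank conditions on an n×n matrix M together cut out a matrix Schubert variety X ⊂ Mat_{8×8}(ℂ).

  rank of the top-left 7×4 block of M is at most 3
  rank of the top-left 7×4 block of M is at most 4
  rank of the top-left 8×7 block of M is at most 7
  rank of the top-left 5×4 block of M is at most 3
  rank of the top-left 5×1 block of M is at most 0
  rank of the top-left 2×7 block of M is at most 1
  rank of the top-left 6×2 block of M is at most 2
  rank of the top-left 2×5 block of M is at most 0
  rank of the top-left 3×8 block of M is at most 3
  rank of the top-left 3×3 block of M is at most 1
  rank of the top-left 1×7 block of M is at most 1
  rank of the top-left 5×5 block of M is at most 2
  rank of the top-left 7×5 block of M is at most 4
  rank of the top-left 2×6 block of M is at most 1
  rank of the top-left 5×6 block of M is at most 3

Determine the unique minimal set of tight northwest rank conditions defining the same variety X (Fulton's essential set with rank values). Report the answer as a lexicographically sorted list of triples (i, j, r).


Propagating the 15 rank bounds to every northwest block:

  row 1: 0 | 0 | 0 | 0 | 0 | 1 | 1 | 1
  row 2: 0 | 0 | 0 | 0 | 0 | 1 | 1 | 2
  row 3: 0 | 1 | 1 | 1 | 1 | 2 | 2 | 3
  row 4: 0 | 1 | 2 | 2 | 2 | 3 | 3 | 4
  row 5: 0 | 1 | 2 | 2 | 2 | 3 | 4 | 5
  row 6: 1 | 2 | 3 | 3 | 3 | 4 | 5 | 6
  row 7: 1 | 2 | 3 | 3 | 4 | 5 | 6 | 7
  row 8: 1 | 2 | 3 | 4 | 5 | 6 | 7 | 8

the unique w with this rank table is (6, 8, 2, 3, 7, 1, 5, 4).

|D(w)|=17, |Ess(w)|=5:

[(2, 5, 0), (2, 7, 1), (5, 1, 0), (5, 5, 2), (7, 4, 3)]


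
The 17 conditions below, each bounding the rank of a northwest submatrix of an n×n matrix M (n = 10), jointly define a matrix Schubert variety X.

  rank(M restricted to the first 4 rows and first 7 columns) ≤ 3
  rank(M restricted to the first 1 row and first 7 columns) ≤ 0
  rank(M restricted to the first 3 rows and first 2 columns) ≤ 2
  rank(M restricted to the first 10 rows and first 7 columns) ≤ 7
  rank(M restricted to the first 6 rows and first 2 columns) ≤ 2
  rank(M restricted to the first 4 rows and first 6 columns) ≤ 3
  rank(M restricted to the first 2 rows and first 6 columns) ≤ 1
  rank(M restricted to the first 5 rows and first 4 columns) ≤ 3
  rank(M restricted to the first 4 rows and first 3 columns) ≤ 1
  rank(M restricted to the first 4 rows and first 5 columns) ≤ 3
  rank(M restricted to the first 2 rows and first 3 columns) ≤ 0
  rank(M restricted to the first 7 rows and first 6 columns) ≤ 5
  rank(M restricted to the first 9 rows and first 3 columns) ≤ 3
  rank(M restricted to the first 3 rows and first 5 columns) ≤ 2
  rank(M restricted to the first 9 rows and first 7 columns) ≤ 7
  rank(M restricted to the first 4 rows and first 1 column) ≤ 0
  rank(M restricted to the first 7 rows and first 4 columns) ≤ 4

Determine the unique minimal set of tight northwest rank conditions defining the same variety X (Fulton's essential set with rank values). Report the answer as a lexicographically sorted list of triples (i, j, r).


Recovering R(i,j) via the rank-extension bound from the 17 conditions:

  i=1: 0 | 0 | 0 | 0 | 0 | 0 | 0 | 1 | 1 | 1
  i=2: 0 | 0 | 0 | 1 | 1 | 1 | 1 | 2 | 2 | 2
  i=3: 0 | 1 | 1 | 2 | 2 | 2 | 2 | 3 | 3 | 3
  i=4: 0 | 1 | 1 | 2 | 3 | 3 | 3 | 4 | 4 | 4
  i=5: 1 | 2 | 2 | 3 | 4 | 4 | 4 | 5 | 5 | 5
  i=6: 1 | 2 | 3 | 4 | 5 | 5 | 5 | 6 | 6 | 6
  i=7: 1 | 2 | 3 | 4 | 5 | 5 | 6 | 7 | 7 | 7
  i=8: 1 | 2 | 3 | 4 | 5 | 6 | 7 | 8 | 8 | 8
  i=9: 1 | 2 | 3 | 4 | 5 | 6 | 7 | 8 | 9 | 9
  i=10: 1 | 2 | 3 | 4 | 5 | 6 | 7 | 8 | 9 | 10

the unique w with this rank table is (8, 4, 2, 5, 1, 3, 7, 6, 9, 10).

Fulton essential set (5 of the 14 Rothe cells):

[(1, 7, 0), (2, 3, 0), (4, 1, 0), (4, 3, 1), (7, 6, 5)]


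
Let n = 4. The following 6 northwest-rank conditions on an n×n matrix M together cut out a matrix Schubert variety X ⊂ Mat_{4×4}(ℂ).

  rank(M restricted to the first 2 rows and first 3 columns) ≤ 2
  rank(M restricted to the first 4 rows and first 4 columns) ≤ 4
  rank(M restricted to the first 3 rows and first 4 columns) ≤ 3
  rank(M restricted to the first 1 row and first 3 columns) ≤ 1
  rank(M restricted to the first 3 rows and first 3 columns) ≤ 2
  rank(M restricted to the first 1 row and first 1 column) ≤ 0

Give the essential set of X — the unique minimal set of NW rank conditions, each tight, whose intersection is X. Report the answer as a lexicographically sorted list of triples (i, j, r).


The tightest implied rank at each (i,j), from the 6 conditions:

  i=1: 0 | 1 | 1 | 1
  i=2: 1 | 2 | 2 | 2
  i=3: 1 | 2 | 2 | 3
  i=4: 1 | 2 | 3 | 4

the unique w with this rank table is (2, 1, 4, 3).

|D(w)|=2, |Ess(w)|=2:

[(1, 1, 0), (3, 3, 2)]


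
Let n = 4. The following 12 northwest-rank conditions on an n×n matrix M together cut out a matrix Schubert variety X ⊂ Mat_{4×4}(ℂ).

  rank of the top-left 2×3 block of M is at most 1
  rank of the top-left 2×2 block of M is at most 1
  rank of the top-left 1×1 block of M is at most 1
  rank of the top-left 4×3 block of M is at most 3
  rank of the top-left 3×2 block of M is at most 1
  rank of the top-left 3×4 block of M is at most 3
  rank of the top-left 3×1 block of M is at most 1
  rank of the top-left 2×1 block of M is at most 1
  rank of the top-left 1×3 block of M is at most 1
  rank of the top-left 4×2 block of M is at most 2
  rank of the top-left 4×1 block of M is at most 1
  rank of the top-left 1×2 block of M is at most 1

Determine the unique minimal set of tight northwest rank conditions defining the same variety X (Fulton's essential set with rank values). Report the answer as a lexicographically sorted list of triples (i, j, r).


Computing R[i][j] = min implied NW-rank bound (n=4, 12 conditions):

  row 1: 1  1  1  1
  row 2: 1  1  1  2
  row 3: 1  1  2  3
  row 4: 1  2  3  4

reading off 1-entries of Δ²R: w = (1, 4, 3, 2).

ℓ(w)=3; the 2 essential cells (i,j,r):

[(2, 3, 1), (3, 2, 1)]


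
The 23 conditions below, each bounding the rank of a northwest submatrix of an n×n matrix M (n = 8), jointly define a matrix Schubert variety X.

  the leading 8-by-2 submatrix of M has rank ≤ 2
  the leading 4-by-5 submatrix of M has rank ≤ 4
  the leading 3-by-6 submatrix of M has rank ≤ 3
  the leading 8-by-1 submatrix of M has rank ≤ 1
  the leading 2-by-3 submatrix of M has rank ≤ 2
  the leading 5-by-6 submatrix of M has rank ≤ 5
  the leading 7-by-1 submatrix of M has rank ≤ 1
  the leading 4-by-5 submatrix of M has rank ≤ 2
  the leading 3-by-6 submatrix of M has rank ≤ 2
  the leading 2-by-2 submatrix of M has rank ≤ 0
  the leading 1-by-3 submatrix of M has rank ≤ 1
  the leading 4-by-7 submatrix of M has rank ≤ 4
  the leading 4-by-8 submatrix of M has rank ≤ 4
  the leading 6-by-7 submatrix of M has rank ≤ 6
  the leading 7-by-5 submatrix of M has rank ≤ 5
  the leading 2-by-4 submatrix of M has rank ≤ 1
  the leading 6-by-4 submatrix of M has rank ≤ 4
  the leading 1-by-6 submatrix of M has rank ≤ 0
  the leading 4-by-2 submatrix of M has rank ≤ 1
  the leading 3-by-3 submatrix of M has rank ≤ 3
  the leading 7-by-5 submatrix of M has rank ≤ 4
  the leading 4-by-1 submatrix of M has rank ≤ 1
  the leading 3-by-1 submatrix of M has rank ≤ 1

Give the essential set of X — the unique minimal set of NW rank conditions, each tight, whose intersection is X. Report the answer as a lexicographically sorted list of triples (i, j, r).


Computing R[i][j] = min implied NW-rank bound (n=8, 23 conditions):

  0 | 0 | 0 | 0 | 0 | 0 | 1 | 1
  0 | 0 | 1 | 1 | 1 | 1 | 2 | 2
  1 | 1 | 2 | 2 | 2 | 2 | 3 | 3
  1 | 1 | 2 | 2 | 2 | 3 | 4 | 4
  1 | 2 | 3 | 3 | 3 | 4 | 5 | 5
  1 | 2 | 3 | 4 | 4 | 5 | 6 | 6
  1 | 2 | 3 | 4 | 4 | 5 | 6 | 7
  1 | 2 | 3 | 4 | 5 | 6 | 7 | 8

reading off 1-entries of Δ²R: w = (7, 3, 1, 6, 2, 4, 8, 5).

ℓ(w)=12; the 5 essential cells (i,j,r):

[(1, 6, 0), (2, 2, 0), (4, 2, 1), (4, 5, 2), (7, 5, 4)]


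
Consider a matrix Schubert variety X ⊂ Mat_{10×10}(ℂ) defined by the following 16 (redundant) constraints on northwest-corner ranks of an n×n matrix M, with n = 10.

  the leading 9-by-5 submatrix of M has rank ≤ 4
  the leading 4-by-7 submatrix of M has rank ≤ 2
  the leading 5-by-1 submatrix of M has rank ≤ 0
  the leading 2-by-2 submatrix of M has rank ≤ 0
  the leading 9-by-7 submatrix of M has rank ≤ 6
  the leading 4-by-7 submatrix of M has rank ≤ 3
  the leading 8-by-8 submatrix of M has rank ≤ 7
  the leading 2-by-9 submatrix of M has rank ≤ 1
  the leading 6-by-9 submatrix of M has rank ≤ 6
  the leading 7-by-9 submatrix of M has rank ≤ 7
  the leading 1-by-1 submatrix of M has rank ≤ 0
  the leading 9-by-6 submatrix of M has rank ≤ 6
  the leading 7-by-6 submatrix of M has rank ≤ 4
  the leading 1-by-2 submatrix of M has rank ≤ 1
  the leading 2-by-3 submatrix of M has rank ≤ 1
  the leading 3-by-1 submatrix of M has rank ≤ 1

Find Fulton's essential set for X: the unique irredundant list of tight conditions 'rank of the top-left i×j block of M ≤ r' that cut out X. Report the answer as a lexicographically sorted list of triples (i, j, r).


Rank table r_w(10×10) implied by the 16 constraints:

  i=1: 0  0  1  1  1  1  1  1  1  1
  i=2: 0  0  1  1  1  1  1  1  1  2
  i=3: 0  1  2  2  2  2  2  2  2  3
  i=4: 0  1  2  2  2  2  2  3  3  4
  i=5: 0  1  2  3  3  3  3  4  4  5
  i=6: 1  2  3  4  4  4  4  5  5  6
  i=7: 1  2  3  4  4  4  5  6  6  7
  i=8: 1  2  3  4  4  5  6  7  7  8
  i=9: 1  2  3  4  4  5  6  7  8  9
  i=10: 1  2  3  4  5  6  7  8  9  10

reading off 1-entries of Δ²R: w = (3, 10, 2, 8, 4, 1, 7, 6, 9, 5).

6 SE-corners of the 21-cell Rothe diagram give Ess(w):

[(2, 2, 0), (2, 9, 1), (4, 7, 2), (5, 1, 0), (7, 6, 4), (9, 5, 4)]


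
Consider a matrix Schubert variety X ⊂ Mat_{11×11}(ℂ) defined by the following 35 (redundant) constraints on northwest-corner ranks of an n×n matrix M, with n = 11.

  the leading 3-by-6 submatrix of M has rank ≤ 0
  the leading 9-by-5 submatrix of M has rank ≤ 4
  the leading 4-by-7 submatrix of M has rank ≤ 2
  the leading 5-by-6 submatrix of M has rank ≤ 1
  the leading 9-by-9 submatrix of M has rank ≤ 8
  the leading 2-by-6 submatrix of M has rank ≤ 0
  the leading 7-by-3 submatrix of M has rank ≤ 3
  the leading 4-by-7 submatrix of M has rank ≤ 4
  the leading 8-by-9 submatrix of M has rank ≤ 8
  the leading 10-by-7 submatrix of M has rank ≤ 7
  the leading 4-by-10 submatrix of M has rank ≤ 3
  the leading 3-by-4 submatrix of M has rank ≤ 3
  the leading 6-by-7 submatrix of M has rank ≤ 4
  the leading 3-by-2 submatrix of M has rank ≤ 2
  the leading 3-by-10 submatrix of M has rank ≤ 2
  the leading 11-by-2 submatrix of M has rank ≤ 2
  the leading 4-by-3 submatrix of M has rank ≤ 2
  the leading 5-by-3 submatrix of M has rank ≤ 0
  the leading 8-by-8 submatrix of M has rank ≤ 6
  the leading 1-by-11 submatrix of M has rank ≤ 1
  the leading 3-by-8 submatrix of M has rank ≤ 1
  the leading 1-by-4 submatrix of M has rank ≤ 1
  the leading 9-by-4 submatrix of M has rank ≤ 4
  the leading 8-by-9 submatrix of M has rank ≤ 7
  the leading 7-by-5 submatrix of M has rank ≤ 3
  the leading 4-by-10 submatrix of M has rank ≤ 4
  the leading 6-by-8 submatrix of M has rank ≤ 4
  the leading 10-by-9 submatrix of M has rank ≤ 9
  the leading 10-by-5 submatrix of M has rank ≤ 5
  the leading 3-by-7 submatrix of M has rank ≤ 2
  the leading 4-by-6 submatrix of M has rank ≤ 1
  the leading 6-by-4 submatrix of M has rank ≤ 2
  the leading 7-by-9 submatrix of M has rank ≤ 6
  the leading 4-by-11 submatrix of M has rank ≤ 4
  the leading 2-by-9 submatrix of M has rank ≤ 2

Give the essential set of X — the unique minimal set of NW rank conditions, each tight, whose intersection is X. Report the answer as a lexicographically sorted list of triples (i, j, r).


Propagating the 35 rank bounds to every northwest block:

  0 0 0 0 0 0 1 1 1 1 1
  0 0 0 0 0 0 1 1 2 2 2
  0 0 0 0 0 0 1 1 2 2 3
  0 0 0 1 1 1 2 2 3 3 4
  0 0 0 1 1 1 2 3 4 4 5
  1 1 1 2 2 2 3 4 5 5 6
  1 2 2 3 3 3 4 5 6 6 7
  1 2 3 4 4 4 5 6 7 7 8
  1 2 3 4 4 5 6 7 8 8 9
  1 2 3 4 5 6 7 8 9 9 10
  1 2 3 4 5 6 7 8 9 10 11

so w = (7, 9, 11, 4, 8, 1, 2, 3, 6, 5, 10).

|D(w)|=30, |Ess(w)|=6:

[(3, 6, 0), (3, 8, 1), (3, 10, 2), (5, 3, 0), (5, 6, 1), (9, 5, 4)]


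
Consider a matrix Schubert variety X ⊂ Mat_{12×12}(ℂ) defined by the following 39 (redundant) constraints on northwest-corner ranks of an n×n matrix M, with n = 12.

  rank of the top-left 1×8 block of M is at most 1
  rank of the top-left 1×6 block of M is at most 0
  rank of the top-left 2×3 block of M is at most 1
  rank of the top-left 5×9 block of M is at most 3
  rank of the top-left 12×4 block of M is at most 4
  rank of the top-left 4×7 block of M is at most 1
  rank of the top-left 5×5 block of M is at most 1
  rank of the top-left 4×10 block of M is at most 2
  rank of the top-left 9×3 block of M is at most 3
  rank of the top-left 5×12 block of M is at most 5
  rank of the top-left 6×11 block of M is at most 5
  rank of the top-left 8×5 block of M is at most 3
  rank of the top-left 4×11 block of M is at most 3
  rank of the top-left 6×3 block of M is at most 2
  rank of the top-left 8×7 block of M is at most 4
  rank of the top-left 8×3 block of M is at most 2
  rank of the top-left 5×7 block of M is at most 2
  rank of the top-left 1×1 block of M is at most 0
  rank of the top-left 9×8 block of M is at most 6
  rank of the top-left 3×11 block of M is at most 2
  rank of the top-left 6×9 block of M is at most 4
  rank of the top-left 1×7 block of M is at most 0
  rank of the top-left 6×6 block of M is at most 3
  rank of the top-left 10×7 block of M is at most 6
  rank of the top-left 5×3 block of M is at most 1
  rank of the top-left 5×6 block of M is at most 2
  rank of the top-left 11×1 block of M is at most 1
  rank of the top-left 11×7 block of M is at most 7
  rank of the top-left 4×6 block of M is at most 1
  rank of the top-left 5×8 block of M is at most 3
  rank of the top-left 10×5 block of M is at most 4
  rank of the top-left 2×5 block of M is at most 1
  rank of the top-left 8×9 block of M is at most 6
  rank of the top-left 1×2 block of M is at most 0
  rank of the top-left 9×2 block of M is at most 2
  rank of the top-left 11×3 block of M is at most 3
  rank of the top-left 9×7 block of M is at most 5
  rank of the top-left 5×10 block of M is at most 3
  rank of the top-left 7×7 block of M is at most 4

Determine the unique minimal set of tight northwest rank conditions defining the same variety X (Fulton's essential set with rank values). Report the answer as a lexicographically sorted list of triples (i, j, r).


Computing R[i][j] = min implied NW-rank bound (n=12, 39 conditions):

  row 1: 0 0 0 0 0 0 0 1 1 1 1 1
  row 2: 1 1 1 1 1 1 1 2 2 2 2 2
  row 3: 1 1 1 1 1 1 1 2 2 2 2 3
  row 4: 1 1 1 1 1 1 1 2 2 2 3 4
  row 5: 1 1 1 1 1 2 2 3 3 3 4 5
  row 6: 1 2 2 2 2 3 3 4 4 4 5 6
  row 7: 1 2 2 3 3 4 4 5 5 5 6 7
  row 8: 1 2 2 3 3 4 4 5 6 6 7 8
  row 9: 1 2 3 4 4 5 5 6 7 7 8 9
  row 10: 1 2 3 4 4 5 6 7 8 8 9 10
  row 11: 1 2 3 4 5 6 7 8 9 9 10 11
  row 12: 1 2 3 4 5 6 7 8 9 10 11 12

hence w(1..12) = (8, 1, 12, 11, 6, 2, 4, 9, 3, 7, 5, 10).

|D(w)|=33, |Ess(w)|=9:

[(1, 7, 0), (3, 11, 2), (4, 7, 1), (4, 10, 2), (5, 5, 1), (8, 3, 2), (8, 5, 3), (8, 7, 4), (10, 5, 4)]


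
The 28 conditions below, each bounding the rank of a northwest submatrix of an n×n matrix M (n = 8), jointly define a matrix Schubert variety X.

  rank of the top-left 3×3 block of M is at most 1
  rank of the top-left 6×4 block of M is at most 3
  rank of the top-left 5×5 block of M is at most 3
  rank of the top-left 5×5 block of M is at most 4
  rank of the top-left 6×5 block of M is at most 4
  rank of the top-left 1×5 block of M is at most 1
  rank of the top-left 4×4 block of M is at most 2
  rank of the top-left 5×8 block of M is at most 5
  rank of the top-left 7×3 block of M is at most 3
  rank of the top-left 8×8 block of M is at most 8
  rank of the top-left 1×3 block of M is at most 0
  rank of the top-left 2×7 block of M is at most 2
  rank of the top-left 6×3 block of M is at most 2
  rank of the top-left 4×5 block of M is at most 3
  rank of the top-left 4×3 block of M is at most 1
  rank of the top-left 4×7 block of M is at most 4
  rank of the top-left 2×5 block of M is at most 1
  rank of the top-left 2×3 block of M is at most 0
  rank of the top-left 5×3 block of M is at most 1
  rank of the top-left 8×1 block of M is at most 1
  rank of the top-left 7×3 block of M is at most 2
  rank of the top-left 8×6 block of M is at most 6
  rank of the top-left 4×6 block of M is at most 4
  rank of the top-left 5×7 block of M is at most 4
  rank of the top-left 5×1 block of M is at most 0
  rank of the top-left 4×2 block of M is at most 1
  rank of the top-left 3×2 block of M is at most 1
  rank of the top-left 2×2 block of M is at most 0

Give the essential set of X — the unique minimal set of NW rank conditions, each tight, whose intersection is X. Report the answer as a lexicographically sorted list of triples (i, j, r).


Computing R[i][j] = min implied NW-rank bound (n=8, 28 conditions):

  row 1: 0 | 0 | 0 | 1 | 1 | 1 | 1 | 1
  row 2: 0 | 0 | 0 | 1 | 1 | 2 | 2 | 2
  row 3: 0 | 1 | 1 | 2 | 2 | 3 | 3 | 3
  row 4: 0 | 1 | 1 | 2 | 3 | 4 | 4 | 4
  row 5: 0 | 1 | 1 | 2 | 3 | 4 | 4 | 5
  row 6: 1 | 2 | 2 | 3 | 4 | 5 | 5 | 6
  row 7: 1 | 2 | 2 | 3 | 4 | 5 | 6 | 7
  row 8: 1 | 2 | 3 | 4 | 5 | 6 | 7 | 8

second differences of R give the permutation w = (4, 6, 2, 5, 8, 1, 7, 3).

6 SE-corners of the 14-cell Rothe diagram give Ess(w):

[(2, 3, 0), (2, 5, 1), (5, 1, 0), (5, 3, 1), (5, 7, 4), (7, 3, 2)]


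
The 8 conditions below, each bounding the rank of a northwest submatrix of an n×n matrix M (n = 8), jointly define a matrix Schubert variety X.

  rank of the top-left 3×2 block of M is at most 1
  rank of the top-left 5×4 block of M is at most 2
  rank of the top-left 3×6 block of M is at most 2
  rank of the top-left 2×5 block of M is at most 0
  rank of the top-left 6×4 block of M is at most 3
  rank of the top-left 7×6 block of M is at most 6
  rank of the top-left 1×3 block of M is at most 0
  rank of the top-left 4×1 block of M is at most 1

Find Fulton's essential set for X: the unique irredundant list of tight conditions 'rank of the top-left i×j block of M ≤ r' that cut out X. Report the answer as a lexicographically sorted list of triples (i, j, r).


The tightest implied rank at each (i,j), from the 8 conditions:

  0 0 0 0 0 1 1 1
  0 0 0 0 0 1 2 2
  1 1 1 1 1 2 3 3
  1 2 2 2 2 3 4 4
  1 2 2 2 3 4 5 5
  1 2 3 3 4 5 6 6
  1 2 3 4 5 6 7 7
  1 2 3 4 5 6 7 8

giving w = (6, 7, 1, 2, 5, 3, 4, 8) via Δ²R.

D(w) has 12 cells with 2 SE-corners; essential set:

[(2, 5, 0), (5, 4, 2)]


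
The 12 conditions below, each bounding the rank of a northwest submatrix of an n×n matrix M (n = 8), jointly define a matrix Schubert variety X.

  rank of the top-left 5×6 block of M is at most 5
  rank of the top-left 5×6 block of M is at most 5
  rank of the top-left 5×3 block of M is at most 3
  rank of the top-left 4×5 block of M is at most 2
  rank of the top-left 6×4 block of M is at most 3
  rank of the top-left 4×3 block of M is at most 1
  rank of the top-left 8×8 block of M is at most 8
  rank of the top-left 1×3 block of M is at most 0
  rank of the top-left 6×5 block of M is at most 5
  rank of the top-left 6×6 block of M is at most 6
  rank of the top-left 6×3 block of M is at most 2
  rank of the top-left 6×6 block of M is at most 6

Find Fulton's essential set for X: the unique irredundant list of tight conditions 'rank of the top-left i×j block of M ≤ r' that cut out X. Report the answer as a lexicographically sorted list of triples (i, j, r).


Reconstructing r_w from the 12 given conditions:

  i=1: 0 | 0 | 0 | 1 | 1 | 1 | 1 | 1
  i=2: 1 | 1 | 1 | 2 | 2 | 2 | 2 | 2
  i=3: 1 | 1 | 1 | 2 | 2 | 3 | 3 | 3
  i=4: 1 | 1 | 1 | 2 | 2 | 3 | 4 | 4
  i=5: 1 | 2 | 2 | 3 | 3 | 4 | 5 | 5
  i=6: 1 | 2 | 2 | 3 | 4 | 5 | 6 | 6
  i=7: 1 | 2 | 3 | 4 | 5 | 6 | 7 | 7
  i=8: 1 | 2 | 3 | 4 | 5 | 6 | 7 | 8

second differences of R give the permutation w = (4, 1, 6, 7, 2, 5, 3, 8).

Fulton essential set (4 of the 10 Rothe cells):

[(1, 3, 0), (4, 3, 1), (4, 5, 2), (6, 3, 2)]


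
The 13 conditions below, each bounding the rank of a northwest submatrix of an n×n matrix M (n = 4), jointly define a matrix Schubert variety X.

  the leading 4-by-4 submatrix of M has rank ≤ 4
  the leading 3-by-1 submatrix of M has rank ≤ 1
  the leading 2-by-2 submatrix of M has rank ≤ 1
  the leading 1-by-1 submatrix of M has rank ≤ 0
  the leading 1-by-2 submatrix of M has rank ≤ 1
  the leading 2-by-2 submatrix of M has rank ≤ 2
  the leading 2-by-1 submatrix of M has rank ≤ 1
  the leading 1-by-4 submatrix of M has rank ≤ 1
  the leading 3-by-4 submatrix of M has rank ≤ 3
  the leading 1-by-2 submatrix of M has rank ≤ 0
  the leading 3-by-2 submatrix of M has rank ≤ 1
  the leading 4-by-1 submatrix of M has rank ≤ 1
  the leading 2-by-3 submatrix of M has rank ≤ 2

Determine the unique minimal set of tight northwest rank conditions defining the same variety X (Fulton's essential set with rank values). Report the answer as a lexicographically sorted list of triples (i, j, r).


Propagating the 13 rank bounds to every northwest block:

  row 1: 0  0  1  1
  row 2: 1  1  2  2
  row 3: 1  1  2  3
  row 4: 1  2  3  4

hence w(1..4) = (3, 1, 4, 2).

Fulton essential set (2 of the 3 Rothe cells):

[(1, 2, 0), (3, 2, 1)]


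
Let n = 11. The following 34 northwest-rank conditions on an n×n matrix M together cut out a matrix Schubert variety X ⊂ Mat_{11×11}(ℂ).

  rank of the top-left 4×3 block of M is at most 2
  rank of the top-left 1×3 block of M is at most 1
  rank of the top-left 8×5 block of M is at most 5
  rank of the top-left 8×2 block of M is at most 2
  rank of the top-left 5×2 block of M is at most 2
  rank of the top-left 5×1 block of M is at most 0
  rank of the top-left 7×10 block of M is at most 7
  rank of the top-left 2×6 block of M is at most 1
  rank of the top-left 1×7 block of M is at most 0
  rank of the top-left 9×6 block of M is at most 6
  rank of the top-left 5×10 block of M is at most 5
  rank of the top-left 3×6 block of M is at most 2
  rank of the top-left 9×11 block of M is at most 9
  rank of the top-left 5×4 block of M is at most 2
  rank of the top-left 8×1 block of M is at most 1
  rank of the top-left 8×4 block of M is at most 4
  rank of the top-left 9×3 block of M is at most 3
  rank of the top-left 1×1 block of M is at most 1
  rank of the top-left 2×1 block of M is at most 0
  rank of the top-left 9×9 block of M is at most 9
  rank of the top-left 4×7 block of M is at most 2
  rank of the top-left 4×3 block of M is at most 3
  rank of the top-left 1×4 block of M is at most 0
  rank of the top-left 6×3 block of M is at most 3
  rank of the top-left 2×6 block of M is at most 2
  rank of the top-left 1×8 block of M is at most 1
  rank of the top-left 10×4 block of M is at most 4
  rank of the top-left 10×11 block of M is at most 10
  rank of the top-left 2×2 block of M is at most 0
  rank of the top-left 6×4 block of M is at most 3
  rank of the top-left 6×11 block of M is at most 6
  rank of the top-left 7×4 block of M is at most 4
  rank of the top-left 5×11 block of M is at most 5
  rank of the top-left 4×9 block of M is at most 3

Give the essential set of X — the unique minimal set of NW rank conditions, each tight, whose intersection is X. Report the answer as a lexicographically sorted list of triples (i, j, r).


Propagating the 34 rank bounds to every northwest block:

  i=1: 0, 0, 0, 0, 0, 0, 0, 1, 1, 1, 1
  i=2: 0, 0, 1, 1, 1, 1, 1, 2, 2, 2, 2
  i=3: 0, 1, 2, 2, 2, 2, 2, 3, 3, 3, 3
  i=4: 0, 1, 2, 2, 2, 2, 2, 3, 3, 4, 4
  i=5: 0, 1, 2, 2, 3, 3, 3, 4, 4, 5, 5
  i=6: 1, 2, 3, 3, 4, 4, 4, 5, 5, 6, 6
  i=7: 1, 2, 3, 4, 5, 5, 5, 6, 6, 7, 7
  i=8: 1, 2, 3, 4, 5, 6, 6, 7, 7, 8, 8
  i=9: 1, 2, 3, 4, 5, 6, 7, 8, 8, 9, 9
  i=10: 1, 2, 3, 4, 5, 6, 7, 8, 9, 10, 10
  i=11: 1, 2, 3, 4, 5, 6, 7, 8, 9, 10, 11

reading off 1-entries of Δ²R: w = (8, 3, 2, 10, 5, 1, 4, 6, 7, 9, 11).

|D(w)|=18, |Ess(w)|=6:

[(1, 7, 0), (2, 2, 0), (4, 7, 2), (4, 9, 3), (5, 1, 0), (5, 4, 2)]


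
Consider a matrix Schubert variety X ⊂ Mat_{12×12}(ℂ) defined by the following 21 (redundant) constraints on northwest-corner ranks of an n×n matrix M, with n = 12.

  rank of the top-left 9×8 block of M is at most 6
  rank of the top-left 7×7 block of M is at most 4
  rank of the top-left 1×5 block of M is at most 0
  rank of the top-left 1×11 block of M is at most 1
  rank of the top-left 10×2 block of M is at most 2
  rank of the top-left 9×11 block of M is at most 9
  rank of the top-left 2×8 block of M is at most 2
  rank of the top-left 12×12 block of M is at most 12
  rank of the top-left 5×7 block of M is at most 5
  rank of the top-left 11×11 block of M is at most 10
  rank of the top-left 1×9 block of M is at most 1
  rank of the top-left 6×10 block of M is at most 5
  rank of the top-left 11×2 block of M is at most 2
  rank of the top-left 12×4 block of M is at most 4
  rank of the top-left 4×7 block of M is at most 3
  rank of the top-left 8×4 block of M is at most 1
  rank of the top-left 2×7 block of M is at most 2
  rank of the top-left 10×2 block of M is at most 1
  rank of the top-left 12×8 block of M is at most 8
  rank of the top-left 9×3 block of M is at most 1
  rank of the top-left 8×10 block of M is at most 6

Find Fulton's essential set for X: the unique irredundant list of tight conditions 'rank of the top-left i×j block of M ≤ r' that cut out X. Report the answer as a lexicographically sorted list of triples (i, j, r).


Reconstructing r_w from the 21 given conditions:

  i=1: 0 0 0 0 0 1 1 1 1 1 1 1
  i=2: 1 1 1 1 1 2 2 2 2 2 2 2
  i=3: 1 1 1 1 2 3 3 3 3 3 3 3
  i=4: 1 1 1 1 2 3 3 4 4 4 4 4
  i=5: 1 1 1 1 2 3 4 5 5 5 5 5
  i=6: 1 1 1 1 2 3 4 5 5 5 6 6
  i=7: 1 1 1 1 2 3 4 5 6 6 7 7
  i=8: 1 1 1 1 2 3 4 5 6 6 7 8
  i=9: 1 1 1 2 3 4 5 6 7 7 8 9
  i=10: 1 1 2 3 4 5 6 7 8 8 9 10
  i=11: 1 2 3 4 5 6 7 8 9 9 10 11
  i=12: 1 2 3 4 5 6 7 8 9 10 11 12

giving w = (6, 1, 5, 8, 7, 11, 9, 12, 4, 3, 2, 10) via Δ²R.

D(w) has 30 cells with 7 SE-corners; essential set:

[(1, 5, 0), (4, 7, 3), (6, 10, 5), (8, 4, 1), (8, 10, 6), (9, 3, 1), (10, 2, 1)]


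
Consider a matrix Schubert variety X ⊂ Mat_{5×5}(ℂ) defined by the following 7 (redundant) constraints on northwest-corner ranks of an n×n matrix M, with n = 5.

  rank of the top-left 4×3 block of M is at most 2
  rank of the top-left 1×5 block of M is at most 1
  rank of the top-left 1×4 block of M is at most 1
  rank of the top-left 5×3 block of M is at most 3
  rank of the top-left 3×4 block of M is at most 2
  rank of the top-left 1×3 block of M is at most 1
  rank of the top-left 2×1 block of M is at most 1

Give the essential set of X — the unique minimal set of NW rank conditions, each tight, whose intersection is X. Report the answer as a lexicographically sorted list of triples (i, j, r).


Rank table r_w(5×5) implied by the 7 constraints:

  R[1]: 1 1 1 1 1
  R[2]: 1 2 2 2 2
  R[3]: 1 2 2 2 3
  R[4]: 1 2 2 3 4
  R[5]: 1 2 3 4 5

so w = (1, 2, 5, 4, 3).

|D(w)|=3, |Ess(w)|=2:

[(3, 4, 2), (4, 3, 2)]


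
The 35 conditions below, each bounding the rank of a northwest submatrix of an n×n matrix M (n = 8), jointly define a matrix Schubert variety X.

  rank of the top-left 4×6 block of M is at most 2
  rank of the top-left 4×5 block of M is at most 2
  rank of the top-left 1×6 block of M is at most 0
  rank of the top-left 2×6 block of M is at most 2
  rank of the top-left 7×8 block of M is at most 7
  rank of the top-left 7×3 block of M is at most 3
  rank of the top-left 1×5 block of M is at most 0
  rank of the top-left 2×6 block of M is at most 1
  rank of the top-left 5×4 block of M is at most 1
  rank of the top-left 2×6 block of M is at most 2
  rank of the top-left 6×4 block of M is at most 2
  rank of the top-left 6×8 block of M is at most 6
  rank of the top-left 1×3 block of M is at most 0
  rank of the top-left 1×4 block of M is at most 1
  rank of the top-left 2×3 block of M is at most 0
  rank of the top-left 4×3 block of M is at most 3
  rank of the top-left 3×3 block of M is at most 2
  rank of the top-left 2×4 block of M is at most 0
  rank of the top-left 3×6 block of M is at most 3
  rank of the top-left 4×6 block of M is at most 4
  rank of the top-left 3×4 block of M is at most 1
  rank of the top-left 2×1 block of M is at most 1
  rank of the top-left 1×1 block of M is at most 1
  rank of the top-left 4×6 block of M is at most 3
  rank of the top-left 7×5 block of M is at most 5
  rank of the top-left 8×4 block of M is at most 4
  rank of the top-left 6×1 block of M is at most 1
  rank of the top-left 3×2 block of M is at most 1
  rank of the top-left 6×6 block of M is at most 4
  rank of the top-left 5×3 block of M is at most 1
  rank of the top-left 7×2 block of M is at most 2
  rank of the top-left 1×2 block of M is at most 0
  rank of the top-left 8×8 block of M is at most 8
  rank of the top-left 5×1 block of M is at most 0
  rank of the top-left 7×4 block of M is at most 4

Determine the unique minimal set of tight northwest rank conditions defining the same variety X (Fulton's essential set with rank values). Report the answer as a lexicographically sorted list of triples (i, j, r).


Propagating the 35 rank bounds to every northwest block:

  R[1]: 0  0  0  0  0  0  1  1
  R[2]: 0  0  0  0  1  1  2  2
  R[3]: 0  1  1  1  2  2  3  3
  R[4]: 0  1  1  1  2  2  3  4
  R[5]: 0  1  1  1  2  3  4  5
  R[6]: 1  2  2  2  3  4  5  6
  R[7]: 1  2  3  3  4  5  6  7
  R[8]: 1  2  3  4  5  6  7  8

hence w(1..8) = (7, 5, 2, 8, 6, 1, 3, 4).

|D(w)|=18, |Ess(w)|=5:

[(1, 6, 0), (2, 4, 0), (4, 6, 2), (5, 1, 0), (5, 4, 1)]


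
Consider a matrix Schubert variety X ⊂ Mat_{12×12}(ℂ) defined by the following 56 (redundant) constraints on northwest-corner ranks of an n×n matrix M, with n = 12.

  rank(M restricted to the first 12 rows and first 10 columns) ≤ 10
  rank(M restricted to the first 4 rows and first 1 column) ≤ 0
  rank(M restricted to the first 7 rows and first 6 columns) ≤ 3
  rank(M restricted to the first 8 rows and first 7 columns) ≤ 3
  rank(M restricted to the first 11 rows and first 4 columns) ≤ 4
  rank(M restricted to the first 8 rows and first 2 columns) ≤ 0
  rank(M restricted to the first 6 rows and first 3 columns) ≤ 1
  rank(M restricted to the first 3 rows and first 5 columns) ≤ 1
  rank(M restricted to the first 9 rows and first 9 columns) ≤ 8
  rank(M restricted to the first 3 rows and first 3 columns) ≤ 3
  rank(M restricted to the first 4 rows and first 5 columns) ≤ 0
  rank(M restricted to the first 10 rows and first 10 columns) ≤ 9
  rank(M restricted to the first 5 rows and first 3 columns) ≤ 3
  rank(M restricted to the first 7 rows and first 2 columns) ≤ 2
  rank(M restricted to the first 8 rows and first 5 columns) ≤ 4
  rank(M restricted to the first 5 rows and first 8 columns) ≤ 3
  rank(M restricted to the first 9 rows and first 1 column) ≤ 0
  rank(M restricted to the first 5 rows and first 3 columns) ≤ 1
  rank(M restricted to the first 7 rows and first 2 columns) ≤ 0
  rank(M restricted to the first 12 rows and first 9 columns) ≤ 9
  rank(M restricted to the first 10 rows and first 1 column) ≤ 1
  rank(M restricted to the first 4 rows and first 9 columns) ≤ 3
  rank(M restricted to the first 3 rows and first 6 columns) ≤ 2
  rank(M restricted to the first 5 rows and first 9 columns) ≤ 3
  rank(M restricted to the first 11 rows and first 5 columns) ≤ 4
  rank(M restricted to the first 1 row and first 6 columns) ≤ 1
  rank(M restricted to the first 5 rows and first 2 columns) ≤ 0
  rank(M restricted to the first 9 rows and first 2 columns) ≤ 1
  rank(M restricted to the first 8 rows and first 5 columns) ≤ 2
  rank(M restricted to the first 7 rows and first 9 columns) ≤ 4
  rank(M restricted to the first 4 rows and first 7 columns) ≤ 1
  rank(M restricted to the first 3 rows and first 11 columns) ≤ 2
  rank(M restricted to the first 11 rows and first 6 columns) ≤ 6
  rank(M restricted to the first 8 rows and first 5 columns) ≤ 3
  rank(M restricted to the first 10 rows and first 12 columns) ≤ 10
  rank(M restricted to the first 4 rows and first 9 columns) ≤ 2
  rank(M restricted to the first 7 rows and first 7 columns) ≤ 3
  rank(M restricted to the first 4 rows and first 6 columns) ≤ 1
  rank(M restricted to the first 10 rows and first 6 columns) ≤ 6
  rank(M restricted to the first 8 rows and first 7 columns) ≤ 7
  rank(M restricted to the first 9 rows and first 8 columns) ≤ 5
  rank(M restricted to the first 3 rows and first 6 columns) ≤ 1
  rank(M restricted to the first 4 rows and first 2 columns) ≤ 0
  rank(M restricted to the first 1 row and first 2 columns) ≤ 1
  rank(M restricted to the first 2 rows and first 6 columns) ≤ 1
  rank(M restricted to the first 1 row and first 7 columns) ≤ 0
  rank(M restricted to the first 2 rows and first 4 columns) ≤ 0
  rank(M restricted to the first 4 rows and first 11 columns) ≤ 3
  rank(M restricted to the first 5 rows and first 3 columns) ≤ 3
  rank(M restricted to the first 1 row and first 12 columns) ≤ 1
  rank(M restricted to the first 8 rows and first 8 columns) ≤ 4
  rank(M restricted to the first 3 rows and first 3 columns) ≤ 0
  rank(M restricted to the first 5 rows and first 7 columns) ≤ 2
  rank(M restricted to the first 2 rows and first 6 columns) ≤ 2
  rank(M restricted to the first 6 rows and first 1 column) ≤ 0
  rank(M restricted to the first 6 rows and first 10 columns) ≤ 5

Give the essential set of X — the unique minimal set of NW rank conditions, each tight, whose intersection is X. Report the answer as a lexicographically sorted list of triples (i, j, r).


The tightest implied rank at each (i,j), from the 56 conditions:

  0, 0, 0, 0, 0, 0, 0, 1, 1, 1, 1, 1
  0, 0, 0, 0, 0, 1, 1, 2, 2, 2, 2, 2
  0, 0, 0, 0, 0, 1, 1, 2, 2, 2, 2, 3
  0, 0, 0, 0, 0, 1, 1, 2, 2, 3, 3, 4
  0, 0, 1, 1, 1, 2, 2, 3, 3, 4, 4, 5
  0, 0, 1, 2, 2, 3, 3, 4, 4, 5, 5, 6
  0, 0, 1, 2, 2, 3, 3, 4, 4, 5, 6, 7
  0, 0, 1, 2, 2, 3, 3, 4, 5, 6, 7, 8
  0, 1, 2, 3, 3, 4, 4, 5, 6, 7, 8, 9
  1, 2, 3, 4, 4, 5, 5, 6, 7, 8, 9, 10
  1, 2, 3, 4, 4, 5, 6, 7, 8, 9, 10, 11
  1, 2, 3, 4, 5, 6, 7, 8, 9, 10, 11, 12

reading off 1-entries of Δ²R: w = (8, 6, 12, 10, 3, 4, 11, 9, 2, 1, 7, 5).

Fulton essential set (11 of the 43 Rothe cells):

[(1, 7, 0), (3, 11, 2), (4, 5, 0), (4, 7, 1), (4, 9, 2), (7, 9, 4), (8, 2, 0), (8, 5, 2), (8, 7, 3), (9, 1, 0), (11, 5, 4)]


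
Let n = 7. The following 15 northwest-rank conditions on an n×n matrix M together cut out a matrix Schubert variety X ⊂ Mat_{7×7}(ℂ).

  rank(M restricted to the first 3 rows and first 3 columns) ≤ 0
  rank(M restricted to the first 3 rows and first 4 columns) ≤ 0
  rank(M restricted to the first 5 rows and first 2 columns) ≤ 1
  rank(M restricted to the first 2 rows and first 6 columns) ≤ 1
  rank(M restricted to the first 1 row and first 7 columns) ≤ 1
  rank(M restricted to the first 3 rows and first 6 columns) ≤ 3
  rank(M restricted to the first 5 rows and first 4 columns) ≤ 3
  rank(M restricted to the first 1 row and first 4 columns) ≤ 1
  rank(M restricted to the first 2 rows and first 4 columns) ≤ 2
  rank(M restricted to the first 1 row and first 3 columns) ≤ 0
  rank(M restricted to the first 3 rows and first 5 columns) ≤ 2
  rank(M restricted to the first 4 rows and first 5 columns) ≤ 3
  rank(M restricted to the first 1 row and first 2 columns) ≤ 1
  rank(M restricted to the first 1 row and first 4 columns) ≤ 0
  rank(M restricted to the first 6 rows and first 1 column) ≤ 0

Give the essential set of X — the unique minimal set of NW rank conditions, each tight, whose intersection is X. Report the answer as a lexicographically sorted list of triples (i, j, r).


Computing R[i][j] = min implied NW-rank bound (n=7, 15 conditions):

  0 | 0 | 0 | 0 | 1 | 1 | 1
  0 | 0 | 0 | 0 | 1 | 1 | 2
  0 | 0 | 0 | 0 | 1 | 2 | 3
  0 | 1 | 1 | 1 | 2 | 3 | 4
  0 | 1 | 2 | 2 | 3 | 4 | 5
  0 | 1 | 2 | 3 | 4 | 5 | 6
  1 | 2 | 3 | 4 | 5 | 6 | 7

reading off 1-entries of Δ²R: w = (5, 7, 6, 2, 3, 4, 1).

Fulton essential set (3 of the 16 Rothe cells):

[(2, 6, 1), (3, 4, 0), (6, 1, 0)]


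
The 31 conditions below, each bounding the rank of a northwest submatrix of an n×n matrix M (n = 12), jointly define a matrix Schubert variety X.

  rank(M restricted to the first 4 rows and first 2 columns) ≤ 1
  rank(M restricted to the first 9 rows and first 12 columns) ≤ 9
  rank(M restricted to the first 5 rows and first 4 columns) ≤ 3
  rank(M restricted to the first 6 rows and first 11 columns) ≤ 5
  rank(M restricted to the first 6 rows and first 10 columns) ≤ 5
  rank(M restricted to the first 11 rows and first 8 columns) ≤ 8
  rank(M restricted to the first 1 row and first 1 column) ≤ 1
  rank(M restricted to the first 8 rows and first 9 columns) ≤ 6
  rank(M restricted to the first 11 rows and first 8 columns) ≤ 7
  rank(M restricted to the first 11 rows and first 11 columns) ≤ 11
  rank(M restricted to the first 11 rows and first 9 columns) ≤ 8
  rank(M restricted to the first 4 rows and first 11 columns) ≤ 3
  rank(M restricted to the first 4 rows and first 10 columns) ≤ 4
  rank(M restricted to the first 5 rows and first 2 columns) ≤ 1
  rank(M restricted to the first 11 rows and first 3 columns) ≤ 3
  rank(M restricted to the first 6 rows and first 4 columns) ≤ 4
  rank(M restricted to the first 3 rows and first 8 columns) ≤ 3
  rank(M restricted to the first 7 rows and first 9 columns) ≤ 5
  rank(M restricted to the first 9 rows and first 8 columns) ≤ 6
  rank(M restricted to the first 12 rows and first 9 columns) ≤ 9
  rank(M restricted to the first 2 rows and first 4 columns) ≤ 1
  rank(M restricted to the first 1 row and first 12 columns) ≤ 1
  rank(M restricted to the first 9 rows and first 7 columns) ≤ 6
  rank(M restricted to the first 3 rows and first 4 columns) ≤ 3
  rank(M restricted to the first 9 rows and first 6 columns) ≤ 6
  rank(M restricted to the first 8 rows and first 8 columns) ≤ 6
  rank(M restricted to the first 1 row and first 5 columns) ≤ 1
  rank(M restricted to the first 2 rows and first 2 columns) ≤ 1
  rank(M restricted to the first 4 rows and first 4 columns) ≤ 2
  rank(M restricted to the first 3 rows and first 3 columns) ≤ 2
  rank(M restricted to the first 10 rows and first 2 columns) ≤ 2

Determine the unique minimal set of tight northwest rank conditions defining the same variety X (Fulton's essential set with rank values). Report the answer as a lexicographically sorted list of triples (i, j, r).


Rank table r_w(12×12) implied by the 31 constraints:

  i=1: 1 1 1 1 1 1 1 1 1 1 1 1
  i=2: 1 1 1 1 2 2 2 2 2 2 2 2
  i=3: 1 1 2 2 3 3 3 3 3 3 3 3
  i=4: 1 1 2 2 3 3 3 3 3 3 3 4
  i=5: 1 1 2 3 4 4 4 4 4 4 4 5
  i=6: 1 2 3 4 5 5 5 5 5 5 5 6
  i=7: 1 2 3 4 5 5 5 5 5 6 6 7
  i=8: 1 2 3 4 5 6 6 6 6 7 7 8
  i=9: 1 2 3 4 5 6 6 6 7 8 8 9
  i=10: 1 2 3 4 5 6 7 7 8 9 9 10
  i=11: 1 2 3 4 5 6 7 7 8 9 10 11
  i=12: 1 2 3 4 5 6 7 8 9 10 11 12

so w = (1, 5, 3, 12, 4, 2, 10, 6, 9, 7, 11, 8).

Rothe diagram D(w) (20 cells), 7 SE-corners (essential conditions):

[(2, 4, 1), (4, 4, 2), (4, 11, 3), (5, 2, 1), (7, 9, 5), (9, 8, 6), (11, 8, 7)]


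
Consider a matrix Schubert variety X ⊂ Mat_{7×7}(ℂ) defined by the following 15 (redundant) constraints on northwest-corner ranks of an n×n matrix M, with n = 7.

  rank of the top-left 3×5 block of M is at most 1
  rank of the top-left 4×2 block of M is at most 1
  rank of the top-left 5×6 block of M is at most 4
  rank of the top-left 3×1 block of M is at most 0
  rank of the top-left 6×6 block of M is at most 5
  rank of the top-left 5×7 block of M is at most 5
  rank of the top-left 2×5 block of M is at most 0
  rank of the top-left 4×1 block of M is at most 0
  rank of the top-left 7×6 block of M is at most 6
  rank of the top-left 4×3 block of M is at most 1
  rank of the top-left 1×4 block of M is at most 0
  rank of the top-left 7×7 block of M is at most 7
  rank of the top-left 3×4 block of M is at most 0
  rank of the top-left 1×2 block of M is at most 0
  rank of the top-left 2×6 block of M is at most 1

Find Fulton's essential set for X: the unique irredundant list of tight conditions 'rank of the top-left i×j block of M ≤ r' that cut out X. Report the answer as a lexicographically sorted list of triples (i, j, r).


Propagating the 15 rank bounds to every northwest block:

  R[1]: 0, 0, 0, 0, 0, 1, 1
  R[2]: 0, 0, 0, 0, 0, 1, 2
  R[3]: 0, 0, 0, 0, 1, 2, 3
  R[4]: 0, 1, 1, 1, 2, 3, 4
  R[5]: 1, 2, 2, 2, 3, 4, 5
  R[6]: 1, 2, 3, 3, 4, 5, 6
  R[7]: 1, 2, 3, 4, 5, 6, 7

giving w = (6, 7, 5, 2, 1, 3, 4) via Δ²R.

Fulton essential set (3 of the 15 Rothe cells):

[(2, 5, 0), (3, 4, 0), (4, 1, 0)]
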